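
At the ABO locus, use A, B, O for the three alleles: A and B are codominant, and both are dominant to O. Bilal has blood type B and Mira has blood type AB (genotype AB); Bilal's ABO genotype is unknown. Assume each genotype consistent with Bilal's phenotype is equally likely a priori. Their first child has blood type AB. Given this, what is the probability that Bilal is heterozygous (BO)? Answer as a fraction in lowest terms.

Possible genotypes: Bilal ∈ {BB, BO}; Mira ∈ {AB}.
Weight each parental genotype pair by prior × P(type-AB child):
  BB × AB: posterior weight 2/3.
  BO × AB: posterior weight 1/3.
Sum the posterior weight over pairs where Bilal is BO: 1/3.

1/3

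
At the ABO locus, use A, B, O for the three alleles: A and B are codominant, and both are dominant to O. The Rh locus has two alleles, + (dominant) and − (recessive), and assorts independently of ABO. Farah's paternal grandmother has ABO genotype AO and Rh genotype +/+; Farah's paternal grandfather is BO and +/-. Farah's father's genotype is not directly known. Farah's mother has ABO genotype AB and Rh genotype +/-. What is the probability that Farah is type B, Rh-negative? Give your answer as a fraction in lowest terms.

Farah's father's ABO genotype from AO × BO: 1/4 AB, 1/4 AO, 1/4 BO, 1/4 OO.
Crossing each possibility with the mother AB and summing P(type B): 1/4·1/4 + 1/4·1/4 + 1/4·1/2 + 1/4·1/2 = 3/8.
Similarly for Rh via the father's Rh distribution: P(Rh-) = 1/8.
Independent loci: 3/8 × 1/8 = 3/64.

3/64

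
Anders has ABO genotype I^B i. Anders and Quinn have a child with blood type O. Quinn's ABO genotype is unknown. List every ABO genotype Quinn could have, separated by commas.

For each candidate genotype of Quinn, check whether crossing it with I^B i can produce every observed child phenotype.
  I^A I^A → possible child types {A, AB} ✗
  I^A I^B → possible child types {A, B, AB} ✗
  I^A i → possible child types {O, A, B, AB} ✓
  I^B I^B → possible child types {B} ✗
  I^B i → possible child types {O, B} ✓
  i i → possible child types {O, B} ✓

I^A i, I^B i, i i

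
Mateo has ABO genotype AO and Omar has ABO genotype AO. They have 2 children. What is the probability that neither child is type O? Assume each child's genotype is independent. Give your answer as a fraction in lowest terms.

ABO cross AO × AO → 1/4 O, 3/4 A.
So P(type O) = 1/4 per child.
P(not type O) = 3/4 for one child; (3/4)^2 = 9/16.

9/16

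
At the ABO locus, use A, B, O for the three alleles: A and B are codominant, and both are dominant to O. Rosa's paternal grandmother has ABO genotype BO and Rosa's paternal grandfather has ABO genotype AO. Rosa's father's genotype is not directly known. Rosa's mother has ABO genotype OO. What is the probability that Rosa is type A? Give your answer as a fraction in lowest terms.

Rosa's father's ABO genotype from BO × AO: 1/4 AB, 1/4 AO, 1/4 BO, 1/4 OO.
Crossing each possibility with the mother OO and summing P(type A): 1/4·1/2 + 1/4·1/2 + 1/4·0 + 1/4·0 = 1/4.

1/4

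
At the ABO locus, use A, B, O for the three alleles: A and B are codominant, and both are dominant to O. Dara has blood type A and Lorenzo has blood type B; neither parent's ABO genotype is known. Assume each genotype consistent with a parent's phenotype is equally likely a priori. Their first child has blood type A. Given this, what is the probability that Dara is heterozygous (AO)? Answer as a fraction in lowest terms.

Possible genotypes: Dara ∈ {AA, AO}; Lorenzo ∈ {BB, BO}.
Weight each parental genotype pair by prior × P(type-A child):
  AA × BO: posterior weight 2/3.
  AO × BO: posterior weight 1/3.
Sum the posterior weight over pairs where Dara is AO: 1/3.

1/3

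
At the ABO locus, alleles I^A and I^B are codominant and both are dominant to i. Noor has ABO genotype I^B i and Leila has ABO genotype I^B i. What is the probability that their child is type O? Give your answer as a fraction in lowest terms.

1/4

ABO cross I^B i × I^B i → offspring phenotypes: 1/4 O, 3/4 B.
So P(type O) = 1/4.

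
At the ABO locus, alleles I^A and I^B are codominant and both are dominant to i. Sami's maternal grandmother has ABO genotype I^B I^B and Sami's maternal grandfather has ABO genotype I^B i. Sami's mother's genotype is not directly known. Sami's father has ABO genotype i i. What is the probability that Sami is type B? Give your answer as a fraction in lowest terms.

3/4

Sami's mother's ABO genotype from I^B I^B × I^B i: 1/2 I^B I^B, 1/2 I^B i.
Crossing each possibility with the father i i and summing P(type B): 1/2·1 + 1/2·1/2 = 3/4.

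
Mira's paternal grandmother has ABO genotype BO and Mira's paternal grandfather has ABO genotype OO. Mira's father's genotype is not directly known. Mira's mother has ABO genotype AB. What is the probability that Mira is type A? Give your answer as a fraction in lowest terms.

Mira's father's ABO genotype from BO × OO: 1/2 BO, 1/2 OO.
Crossing each possibility with the mother AB and summing P(type A): 1/2·1/4 + 1/2·1/2 = 3/8.

3/8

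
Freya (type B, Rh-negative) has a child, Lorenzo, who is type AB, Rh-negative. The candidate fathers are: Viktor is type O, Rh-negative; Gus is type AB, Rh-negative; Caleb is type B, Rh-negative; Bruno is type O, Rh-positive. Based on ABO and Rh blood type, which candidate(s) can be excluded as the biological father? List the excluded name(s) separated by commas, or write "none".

A candidate is excluded only if no genotype consistent with his phenotype could produce a type AB, Rh-negative child with a type B, Rh-negative mother.
Viktor (type O, Rh-): no genotype consistent with that phenotype can produce a type-AB Rh- child with a type-B mother.
Caleb (type B, Rh-): no genotype consistent with that phenotype can produce a type-AB Rh- child with a type-B mother.
Bruno (type O, Rh+): no genotype consistent with that phenotype can produce a type-AB Rh- child with a type-B mother.

Viktor, Caleb, Bruno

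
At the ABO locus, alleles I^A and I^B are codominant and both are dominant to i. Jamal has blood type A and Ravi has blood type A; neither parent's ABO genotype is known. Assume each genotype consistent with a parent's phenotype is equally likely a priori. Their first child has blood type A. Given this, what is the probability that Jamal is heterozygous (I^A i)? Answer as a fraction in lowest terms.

Possible genotypes: Jamal ∈ {I^A I^A, I^A i}; Ravi ∈ {I^A I^A, I^A i}.
Weight each parental genotype pair by prior × P(type-A child):
  I^A I^A × I^A I^A: posterior weight 4/15.
  I^A I^A × I^A i: posterior weight 4/15.
  I^A i × I^A I^A: posterior weight 4/15.
  I^A i × I^A i: posterior weight 1/5.
Sum the posterior weight over pairs where Jamal is I^A i: 7/15.

7/15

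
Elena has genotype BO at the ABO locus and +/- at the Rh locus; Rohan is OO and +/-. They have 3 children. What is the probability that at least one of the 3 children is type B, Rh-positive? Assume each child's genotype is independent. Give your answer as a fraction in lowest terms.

387/512

ABO cross BO × OO → 1/2 O, 1/2 B.
Rh cross +/- × +/- → 3/4 Rh+, 1/4 Rh-; so P(type B, Rh-positive) = 1/2 × 3/4 = 3/8 per child.
P(none) = (5/8)^3 = 125/512; P(at least one) = 1 − 125/512 = 387/512.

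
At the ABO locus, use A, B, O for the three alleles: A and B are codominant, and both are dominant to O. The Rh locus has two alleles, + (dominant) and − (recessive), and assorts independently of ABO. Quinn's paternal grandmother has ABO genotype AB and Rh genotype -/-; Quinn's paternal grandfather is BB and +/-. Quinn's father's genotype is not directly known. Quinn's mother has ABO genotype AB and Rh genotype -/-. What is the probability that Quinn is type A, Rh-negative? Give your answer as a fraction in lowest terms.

3/32

Quinn's father's ABO genotype from AB × BB: 1/2 AB, 1/2 BB.
Crossing each possibility with the mother AB and summing P(type A): 1/2·1/4 + 1/2·0 = 1/8.
Similarly for Rh via the father's Rh distribution: P(Rh-) = 3/4.
Independent loci: 1/8 × 3/4 = 3/32.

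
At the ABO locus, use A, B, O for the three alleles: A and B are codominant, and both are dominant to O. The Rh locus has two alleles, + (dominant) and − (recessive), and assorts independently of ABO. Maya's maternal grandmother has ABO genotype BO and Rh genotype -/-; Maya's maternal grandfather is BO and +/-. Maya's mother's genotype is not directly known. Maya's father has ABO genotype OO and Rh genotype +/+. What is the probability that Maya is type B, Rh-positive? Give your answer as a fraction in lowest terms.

Maya's mother's ABO genotype from BO × BO: 1/4 BB, 1/2 BO, 1/4 OO.
Crossing each possibility with the father OO and summing P(type B): 1/4·1 + 1/2·1/2 + 1/4·0 = 1/2.
Similarly for Rh via the mother's Rh distribution: P(Rh+) = 1.
Independent loci: 1/2 × 1 = 1/2.

1/2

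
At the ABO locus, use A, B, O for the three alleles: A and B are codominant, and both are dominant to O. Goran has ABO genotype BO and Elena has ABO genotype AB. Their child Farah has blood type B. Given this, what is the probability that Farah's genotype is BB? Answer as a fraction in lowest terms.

1/2

Cross BO × AB → 1/4 AB, 1/4 AO, 1/4 BB, 1/4 BO.
Type-B genotypes among offspring: BB (1/4), BO (1/4); total 1/2.
P(BB | type B) = (1/4) / (1/2) = 1/2.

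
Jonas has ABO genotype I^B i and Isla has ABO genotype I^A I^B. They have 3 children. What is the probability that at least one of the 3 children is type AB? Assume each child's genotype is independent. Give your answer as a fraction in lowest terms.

37/64

ABO cross I^B i × I^A I^B → 1/4 A, 1/2 B, 1/4 AB.
So P(type AB) = 1/4 per child.
P(none) = (3/4)^3 = 27/64; P(at least one) = 1 − 27/64 = 37/64.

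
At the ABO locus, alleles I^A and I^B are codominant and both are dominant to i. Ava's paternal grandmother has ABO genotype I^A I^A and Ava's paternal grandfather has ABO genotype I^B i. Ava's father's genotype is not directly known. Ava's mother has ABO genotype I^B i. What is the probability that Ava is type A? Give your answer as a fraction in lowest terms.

1/4

Ava's father's ABO genotype from I^A I^A × I^B i: 1/2 I^A I^B, 1/2 I^A i.
Crossing each possibility with the mother I^B i and summing P(type A): 1/2·1/4 + 1/2·1/4 = 1/4.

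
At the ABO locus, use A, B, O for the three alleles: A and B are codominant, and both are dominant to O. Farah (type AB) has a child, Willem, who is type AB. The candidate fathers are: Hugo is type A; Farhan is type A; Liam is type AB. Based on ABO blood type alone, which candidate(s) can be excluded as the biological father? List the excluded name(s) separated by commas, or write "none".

none

A candidate is excluded only if no genotype consistent with his phenotype could produce a type AB child with a type AB mother.
Every candidate has at least one consistent genotype combination, so none can be excluded.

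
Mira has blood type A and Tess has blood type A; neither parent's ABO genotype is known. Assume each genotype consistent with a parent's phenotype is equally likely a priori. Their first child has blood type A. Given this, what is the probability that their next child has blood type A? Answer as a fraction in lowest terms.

Possible genotypes: Mira ∈ {AA, AO}; Tess ∈ {AA, AO}.
Weight each parental genotype pair by prior × P(type-A child):
  AA × AA: posterior weight 4/15; P(next child type A) = 1.
  AA × AO: posterior weight 4/15; P(next child type A) = 1.
  AO × AA: posterior weight 4/15; P(next child type A) = 1.
  AO × AO: posterior weight 1/5; P(next child type A) = 3/4.
Weighted sum = 19/20.

19/20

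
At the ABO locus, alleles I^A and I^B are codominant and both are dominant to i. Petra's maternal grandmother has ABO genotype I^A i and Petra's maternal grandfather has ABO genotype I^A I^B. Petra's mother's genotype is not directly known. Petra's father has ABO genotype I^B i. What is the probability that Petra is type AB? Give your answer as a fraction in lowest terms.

Petra's mother's ABO genotype from I^A i × I^A I^B: 1/4 I^A I^A, 1/4 I^A I^B, 1/4 I^A i, 1/4 I^B i.
Crossing each possibility with the father I^B i and summing P(type AB): 1/4·1/2 + 1/4·1/4 + 1/4·1/4 + 1/4·0 = 1/4.

1/4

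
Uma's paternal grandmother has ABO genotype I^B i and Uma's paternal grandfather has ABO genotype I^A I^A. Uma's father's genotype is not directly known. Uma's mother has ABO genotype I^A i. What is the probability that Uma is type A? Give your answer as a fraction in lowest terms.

5/8

Uma's father's ABO genotype from I^B i × I^A I^A: 1/2 I^A I^B, 1/2 I^A i.
Crossing each possibility with the mother I^A i and summing P(type A): 1/2·1/2 + 1/2·3/4 = 5/8.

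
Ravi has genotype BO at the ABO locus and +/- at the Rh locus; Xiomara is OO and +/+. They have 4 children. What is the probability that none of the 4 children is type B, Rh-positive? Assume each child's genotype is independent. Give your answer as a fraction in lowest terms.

ABO cross BO × OO → 1/2 O, 1/2 B.
Rh cross +/- × +/+ → 1 Rh+; so P(type B, Rh-positive) = 1/2 × 1 = 1/2 per child.
P(not type B, Rh-positive) = 1/2 for one child; (1/2)^4 = 1/16.

1/16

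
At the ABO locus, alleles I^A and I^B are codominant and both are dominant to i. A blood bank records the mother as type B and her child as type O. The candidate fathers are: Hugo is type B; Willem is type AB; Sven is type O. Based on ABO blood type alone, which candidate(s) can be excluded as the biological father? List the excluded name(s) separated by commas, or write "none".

Willem

A candidate is excluded only if no genotype consistent with his phenotype could produce a type O child with a type B mother.
Willem (type AB): no genotype consistent with that phenotype can produce a type-O child with a type-B mother.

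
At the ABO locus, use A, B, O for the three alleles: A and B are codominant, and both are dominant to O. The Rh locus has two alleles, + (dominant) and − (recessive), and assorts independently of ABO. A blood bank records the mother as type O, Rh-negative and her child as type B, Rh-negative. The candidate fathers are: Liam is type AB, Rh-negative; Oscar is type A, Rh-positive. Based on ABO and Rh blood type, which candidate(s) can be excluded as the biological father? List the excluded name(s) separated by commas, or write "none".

Oscar

A candidate is excluded only if no genotype consistent with his phenotype could produce a type B, Rh-negative child with a type O, Rh-negative mother.
Oscar (type A, Rh+): no genotype consistent with that phenotype can produce a type-B Rh- child with a type-O mother.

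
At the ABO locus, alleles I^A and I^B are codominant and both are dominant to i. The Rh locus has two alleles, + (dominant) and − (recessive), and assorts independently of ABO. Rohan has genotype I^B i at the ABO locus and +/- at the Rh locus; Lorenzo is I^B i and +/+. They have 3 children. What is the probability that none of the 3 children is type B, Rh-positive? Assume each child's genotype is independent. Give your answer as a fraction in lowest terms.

1/64

ABO cross I^B i × I^B i → 1/4 O, 3/4 B.
Rh cross +/- × +/+ → 1 Rh+; so P(type B, Rh-positive) = 3/4 × 1 = 3/4 per child.
P(not type B, Rh-positive) = 1/4 for one child; (1/4)^3 = 1/64.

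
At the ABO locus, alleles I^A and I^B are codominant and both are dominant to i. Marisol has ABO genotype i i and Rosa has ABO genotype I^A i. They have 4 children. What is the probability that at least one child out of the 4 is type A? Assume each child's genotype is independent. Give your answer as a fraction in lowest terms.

15/16

ABO cross i i × I^A i → 1/2 O, 1/2 A.
So P(type A) = 1/2 per child.
P(none) = (1/2)^4 = 1/16; P(at least one) = 1 − 1/16 = 15/16.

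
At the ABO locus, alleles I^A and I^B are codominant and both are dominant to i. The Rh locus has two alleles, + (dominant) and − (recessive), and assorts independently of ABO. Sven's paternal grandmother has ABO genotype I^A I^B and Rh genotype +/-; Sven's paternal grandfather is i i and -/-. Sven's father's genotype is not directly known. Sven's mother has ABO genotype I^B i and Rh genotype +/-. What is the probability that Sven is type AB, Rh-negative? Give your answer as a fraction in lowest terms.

Sven's father's ABO genotype from I^A I^B × i i: 1/2 I^A i, 1/2 I^B i.
Crossing each possibility with the mother I^B i and summing P(type AB): 1/2·1/4 + 1/2·0 = 1/8.
Similarly for Rh via the father's Rh distribution: P(Rh-) = 3/8.
Independent loci: 1/8 × 3/8 = 3/64.

3/64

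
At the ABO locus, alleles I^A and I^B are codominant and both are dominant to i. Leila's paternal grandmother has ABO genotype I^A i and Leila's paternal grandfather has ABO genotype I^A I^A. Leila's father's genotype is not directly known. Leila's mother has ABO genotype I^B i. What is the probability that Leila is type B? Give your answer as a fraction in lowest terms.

1/8

Leila's father's ABO genotype from I^A i × I^A I^A: 1/2 I^A I^A, 1/2 I^A i.
Crossing each possibility with the mother I^B i and summing P(type B): 1/2·0 + 1/2·1/4 = 1/8.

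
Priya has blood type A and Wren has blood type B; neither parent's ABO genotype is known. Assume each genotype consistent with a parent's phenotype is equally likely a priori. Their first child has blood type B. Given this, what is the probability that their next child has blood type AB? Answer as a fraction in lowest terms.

Possible genotypes: Priya ∈ {AA, AO}; Wren ∈ {BB, BO}.
Weight each parental genotype pair by prior × P(type-B child):
  AO × BB: posterior weight 2/3; P(next child type AB) = 1/2.
  AO × BO: posterior weight 1/3; P(next child type AB) = 1/4.
Weighted sum = 5/12.

5/12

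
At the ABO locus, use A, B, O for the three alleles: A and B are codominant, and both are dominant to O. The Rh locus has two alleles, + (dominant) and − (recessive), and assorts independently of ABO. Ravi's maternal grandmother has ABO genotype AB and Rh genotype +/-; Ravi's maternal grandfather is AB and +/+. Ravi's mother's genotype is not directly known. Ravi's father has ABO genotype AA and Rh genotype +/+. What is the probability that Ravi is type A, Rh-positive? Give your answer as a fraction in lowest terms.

1/2

Ravi's mother's ABO genotype from AB × AB: 1/4 AA, 1/2 AB, 1/4 BB.
Crossing each possibility with the father AA and summing P(type A): 1/4·1 + 1/2·1/2 + 1/4·0 = 1/2.
Similarly for Rh via the mother's Rh distribution: P(Rh+) = 1.
Independent loci: 1/2 × 1 = 1/2.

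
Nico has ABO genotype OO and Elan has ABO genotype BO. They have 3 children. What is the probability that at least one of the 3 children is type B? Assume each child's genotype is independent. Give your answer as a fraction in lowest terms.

7/8

ABO cross OO × BO → 1/2 O, 1/2 B.
So P(type B) = 1/2 per child.
P(none) = (1/2)^3 = 1/8; P(at least one) = 1 − 1/8 = 7/8.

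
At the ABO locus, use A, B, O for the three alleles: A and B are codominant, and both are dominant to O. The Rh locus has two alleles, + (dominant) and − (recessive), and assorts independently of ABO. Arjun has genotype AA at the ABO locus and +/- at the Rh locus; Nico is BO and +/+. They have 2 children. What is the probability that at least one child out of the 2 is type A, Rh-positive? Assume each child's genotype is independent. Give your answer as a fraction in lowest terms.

3/4

ABO cross AA × BO → 1/2 A, 1/2 AB.
Rh cross +/- × +/+ → 1 Rh+; so P(type A, Rh-positive) = 1/2 × 1 = 1/2 per child.
P(none) = (1/2)^2 = 1/4; P(at least one) = 1 − 1/4 = 3/4.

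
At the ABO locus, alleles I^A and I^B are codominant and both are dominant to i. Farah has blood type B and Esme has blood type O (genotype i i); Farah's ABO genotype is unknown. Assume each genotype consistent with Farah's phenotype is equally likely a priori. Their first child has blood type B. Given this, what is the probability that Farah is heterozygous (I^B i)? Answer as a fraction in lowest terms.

Possible genotypes: Farah ∈ {I^B I^B, I^B i}; Esme ∈ {i i}.
Weight each parental genotype pair by prior × P(type-B child):
  I^B I^B × i i: posterior weight 2/3.
  I^B i × i i: posterior weight 1/3.
Sum the posterior weight over pairs where Farah is I^B i: 1/3.

1/3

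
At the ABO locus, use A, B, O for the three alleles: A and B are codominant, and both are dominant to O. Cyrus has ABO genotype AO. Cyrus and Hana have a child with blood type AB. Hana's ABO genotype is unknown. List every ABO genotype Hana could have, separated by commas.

For each candidate genotype of Hana, check whether crossing it with AO can produce every observed child phenotype.
  AA → possible child types {A} ✗
  AB → possible child types {A, B, AB} ✓
  AO → possible child types {O, A} ✗
  BB → possible child types {B, AB} ✓
  BO → possible child types {O, A, B, AB} ✓
  OO → possible child types {O, A} ✗

AB, BB, BO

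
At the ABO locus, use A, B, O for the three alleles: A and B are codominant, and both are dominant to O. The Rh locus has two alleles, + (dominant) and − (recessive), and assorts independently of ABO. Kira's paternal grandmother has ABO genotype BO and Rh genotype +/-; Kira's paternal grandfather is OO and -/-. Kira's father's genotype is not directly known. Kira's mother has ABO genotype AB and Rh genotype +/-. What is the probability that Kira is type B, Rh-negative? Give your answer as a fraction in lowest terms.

Kira's father's ABO genotype from BO × OO: 1/2 BO, 1/2 OO.
Crossing each possibility with the mother AB and summing P(type B): 1/2·1/2 + 1/2·1/2 = 1/2.
Similarly for Rh via the father's Rh distribution: P(Rh-) = 3/8.
Independent loci: 1/2 × 3/8 = 3/16.

3/16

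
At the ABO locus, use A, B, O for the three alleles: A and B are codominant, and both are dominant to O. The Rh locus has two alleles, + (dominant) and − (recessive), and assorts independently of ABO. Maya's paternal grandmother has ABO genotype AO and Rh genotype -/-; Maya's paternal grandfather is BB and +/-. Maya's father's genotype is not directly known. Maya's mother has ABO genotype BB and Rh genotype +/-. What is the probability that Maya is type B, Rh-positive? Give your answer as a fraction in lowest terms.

Maya's father's ABO genotype from AO × BB: 1/2 AB, 1/2 BO.
Crossing each possibility with the mother BB and summing P(type B): 1/2·1/2 + 1/2·1 = 3/4.
Similarly for Rh via the father's Rh distribution: P(Rh+) = 5/8.
Independent loci: 3/4 × 5/8 = 15/32.

15/32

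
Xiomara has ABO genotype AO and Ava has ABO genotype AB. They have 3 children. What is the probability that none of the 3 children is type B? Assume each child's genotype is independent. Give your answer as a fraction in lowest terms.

ABO cross AO × AB → 1/2 A, 1/4 B, 1/4 AB.
So P(type B) = 1/4 per child.
P(not type B) = 3/4 for one child; (3/4)^3 = 27/64.

27/64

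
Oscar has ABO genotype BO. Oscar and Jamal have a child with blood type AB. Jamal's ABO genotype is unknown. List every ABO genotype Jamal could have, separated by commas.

For each candidate genotype of Jamal, check whether crossing it with BO can produce every observed child phenotype.
  AA → possible child types {A, AB} ✓
  AB → possible child types {A, B, AB} ✓
  AO → possible child types {O, A, B, AB} ✓
  BB → possible child types {B} ✗
  BO → possible child types {O, B} ✗
  OO → possible child types {O, B} ✗

AA, AB, AO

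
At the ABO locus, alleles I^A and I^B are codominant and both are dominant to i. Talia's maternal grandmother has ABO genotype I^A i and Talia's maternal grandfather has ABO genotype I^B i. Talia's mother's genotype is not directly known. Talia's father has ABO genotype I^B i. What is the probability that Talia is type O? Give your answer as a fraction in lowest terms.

Talia's mother's ABO genotype from I^A i × I^B i: 1/4 I^A I^B, 1/4 I^A i, 1/4 I^B i, 1/4 i i.
Crossing each possibility with the father I^B i and summing P(type O): 1/4·0 + 1/4·1/4 + 1/4·1/4 + 1/4·1/2 = 1/4.

1/4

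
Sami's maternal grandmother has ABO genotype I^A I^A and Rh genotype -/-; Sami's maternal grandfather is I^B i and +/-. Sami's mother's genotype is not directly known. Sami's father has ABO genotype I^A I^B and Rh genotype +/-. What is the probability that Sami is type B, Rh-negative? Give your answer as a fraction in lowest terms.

Sami's mother's ABO genotype from I^A I^A × I^B i: 1/2 I^A I^B, 1/2 I^A i.
Crossing each possibility with the father I^A I^B and summing P(type B): 1/2·1/4 + 1/2·1/4 = 1/4.
Similarly for Rh via the mother's Rh distribution: P(Rh-) = 3/8.
Independent loci: 1/4 × 3/8 = 3/32.

3/32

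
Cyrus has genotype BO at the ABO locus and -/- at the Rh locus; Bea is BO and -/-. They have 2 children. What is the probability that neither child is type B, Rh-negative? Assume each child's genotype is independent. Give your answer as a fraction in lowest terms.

1/16

ABO cross BO × BO → 1/4 O, 3/4 B.
Rh cross -/- × -/- → 1 Rh-; so P(type B, Rh-negative) = 3/4 × 1 = 3/4 per child.
P(not type B, Rh-negative) = 1/4 for one child; (1/4)^2 = 1/16.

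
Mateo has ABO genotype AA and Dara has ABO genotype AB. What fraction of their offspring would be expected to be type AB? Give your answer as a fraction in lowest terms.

ABO cross AA × AB → offspring phenotypes: 1/2 A, 1/2 AB.
So P(type AB) = 1/2.

1/2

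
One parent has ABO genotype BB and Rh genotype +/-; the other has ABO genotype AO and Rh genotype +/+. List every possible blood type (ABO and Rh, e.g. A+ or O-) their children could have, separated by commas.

B+, AB+

Gametes from BB × AO give offspring ABO genotypes AB, BO, i.e. phenotypes B, AB.
Rh cross +/- × +/+ → phenotypes Rh+.
Combining independently: B+, AB+.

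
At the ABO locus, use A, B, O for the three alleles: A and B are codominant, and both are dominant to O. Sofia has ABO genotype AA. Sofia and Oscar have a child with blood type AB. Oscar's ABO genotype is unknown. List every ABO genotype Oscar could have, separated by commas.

AB, BB, BO

For each candidate genotype of Oscar, check whether crossing it with AA can produce every observed child phenotype.
  AA → possible child types {A} ✗
  AB → possible child types {A, AB} ✓
  AO → possible child types {A} ✗
  BB → possible child types {AB} ✓
  BO → possible child types {A, AB} ✓
  OO → possible child types {A} ✗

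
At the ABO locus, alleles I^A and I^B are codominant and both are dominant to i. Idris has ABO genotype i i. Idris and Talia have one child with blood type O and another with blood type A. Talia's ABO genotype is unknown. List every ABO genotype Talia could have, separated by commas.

For each candidate genotype of Talia, check whether crossing it with i i can produce every observed child phenotype.
  I^A I^A → possible child types {A} ✗
  I^A I^B → possible child types {A, B} ✗
  I^A i → possible child types {O, A} ✓
  I^B I^B → possible child types {B} ✗
  I^B i → possible child types {O, B} ✗
  i i → possible child types {O} ✗

I^A i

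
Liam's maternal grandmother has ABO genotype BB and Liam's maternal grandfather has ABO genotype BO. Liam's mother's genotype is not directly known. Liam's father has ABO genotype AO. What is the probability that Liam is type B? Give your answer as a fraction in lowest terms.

Liam's mother's ABO genotype from BB × BO: 1/2 BB, 1/2 BO.
Crossing each possibility with the father AO and summing P(type B): 1/2·1/2 + 1/2·1/4 = 3/8.

3/8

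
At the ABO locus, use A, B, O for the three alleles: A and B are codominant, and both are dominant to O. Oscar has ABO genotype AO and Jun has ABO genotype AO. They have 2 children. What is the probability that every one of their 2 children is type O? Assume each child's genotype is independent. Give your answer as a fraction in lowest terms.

1/16

ABO cross AO × AO → 1/4 O, 3/4 A.
So P(type O) = 1/4 per child.
All 2 independent: (1/4)^2 = 1/16.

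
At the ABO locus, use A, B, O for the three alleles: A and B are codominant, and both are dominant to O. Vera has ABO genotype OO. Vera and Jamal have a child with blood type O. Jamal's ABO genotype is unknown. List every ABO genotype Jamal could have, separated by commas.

For each candidate genotype of Jamal, check whether crossing it with OO can produce every observed child phenotype.
  AA → possible child types {A} ✗
  AB → possible child types {A, B} ✗
  AO → possible child types {O, A} ✓
  BB → possible child types {B} ✗
  BO → possible child types {O, B} ✓
  OO → possible child types {O} ✓

AO, BO, OO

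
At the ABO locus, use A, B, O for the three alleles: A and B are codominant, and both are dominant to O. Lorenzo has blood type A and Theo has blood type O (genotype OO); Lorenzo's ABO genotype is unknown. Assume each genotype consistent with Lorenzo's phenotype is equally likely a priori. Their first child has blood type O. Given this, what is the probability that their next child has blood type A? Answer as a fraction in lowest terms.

1/2

Possible genotypes: Lorenzo ∈ {AA, AO}; Theo ∈ {OO}.
Weight each parental genotype pair by prior × P(type-O child):
  AO × OO: posterior weight 1; P(next child type A) = 1/2.
Weighted sum = 1/2.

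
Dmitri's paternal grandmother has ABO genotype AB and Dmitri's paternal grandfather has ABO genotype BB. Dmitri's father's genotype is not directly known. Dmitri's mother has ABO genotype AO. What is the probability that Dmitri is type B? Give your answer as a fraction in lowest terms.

3/8

Dmitri's father's ABO genotype from AB × BB: 1/2 AB, 1/2 BB.
Crossing each possibility with the mother AO and summing P(type B): 1/2·1/4 + 1/2·1/2 = 3/8.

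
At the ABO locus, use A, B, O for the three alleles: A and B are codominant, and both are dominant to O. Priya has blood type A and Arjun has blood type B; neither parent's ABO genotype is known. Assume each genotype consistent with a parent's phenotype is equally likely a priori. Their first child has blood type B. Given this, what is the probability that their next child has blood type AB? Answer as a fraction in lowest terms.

5/12

Possible genotypes: Priya ∈ {AA, AO}; Arjun ∈ {BB, BO}.
Weight each parental genotype pair by prior × P(type-B child):
  AO × BB: posterior weight 2/3; P(next child type AB) = 1/2.
  AO × BO: posterior weight 1/3; P(next child type AB) = 1/4.
Weighted sum = 5/12.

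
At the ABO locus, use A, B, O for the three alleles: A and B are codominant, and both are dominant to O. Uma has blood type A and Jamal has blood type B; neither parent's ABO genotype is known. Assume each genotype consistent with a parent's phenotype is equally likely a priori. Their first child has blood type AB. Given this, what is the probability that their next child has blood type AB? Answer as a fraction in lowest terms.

25/36

Possible genotypes: Uma ∈ {AA, AO}; Jamal ∈ {BB, BO}.
Weight each parental genotype pair by prior × P(type-AB child):
  AA × BB: posterior weight 4/9; P(next child type AB) = 1.
  AA × BO: posterior weight 2/9; P(next child type AB) = 1/2.
  AO × BB: posterior weight 2/9; P(next child type AB) = 1/2.
  AO × BO: posterior weight 1/9; P(next child type AB) = 1/4.
Weighted sum = 25/36.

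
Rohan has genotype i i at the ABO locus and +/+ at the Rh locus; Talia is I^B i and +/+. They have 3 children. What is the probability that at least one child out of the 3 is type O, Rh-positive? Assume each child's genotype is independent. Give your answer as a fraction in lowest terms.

ABO cross i i × I^B i → 1/2 O, 1/2 B.
Rh cross +/+ × +/+ → 1 Rh+; so P(type O, Rh-positive) = 1/2 × 1 = 1/2 per child.
P(none) = (1/2)^3 = 1/8; P(at least one) = 1 − 1/8 = 7/8.

7/8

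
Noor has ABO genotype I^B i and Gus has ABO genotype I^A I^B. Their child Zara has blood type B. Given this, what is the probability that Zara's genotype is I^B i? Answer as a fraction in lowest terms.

Cross I^B i × I^A I^B → 1/4 I^A I^B, 1/4 I^A i, 1/4 I^B I^B, 1/4 I^B i.
Type-B genotypes among offspring: I^B I^B (1/4), I^B i (1/4); total 1/2.
P(I^B i | type B) = (1/4) / (1/2) = 1/2.

1/2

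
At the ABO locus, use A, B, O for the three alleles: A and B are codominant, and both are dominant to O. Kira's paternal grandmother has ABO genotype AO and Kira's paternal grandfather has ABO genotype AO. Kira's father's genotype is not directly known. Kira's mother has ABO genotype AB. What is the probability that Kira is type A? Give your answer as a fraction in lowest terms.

1/2

Kira's father's ABO genotype from AO × AO: 1/4 AA, 1/2 AO, 1/4 OO.
Crossing each possibility with the mother AB and summing P(type A): 1/4·1/2 + 1/2·1/2 + 1/4·1/2 = 1/2.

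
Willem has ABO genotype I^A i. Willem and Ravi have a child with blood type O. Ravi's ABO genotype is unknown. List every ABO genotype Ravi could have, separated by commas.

I^A i, I^B i, i i

For each candidate genotype of Ravi, check whether crossing it with I^A i can produce every observed child phenotype.
  I^A I^A → possible child types {A} ✗
  I^A I^B → possible child types {A, B, AB} ✗
  I^A i → possible child types {O, A} ✓
  I^B I^B → possible child types {B, AB} ✗
  I^B i → possible child types {O, A, B, AB} ✓
  i i → possible child types {O, A} ✓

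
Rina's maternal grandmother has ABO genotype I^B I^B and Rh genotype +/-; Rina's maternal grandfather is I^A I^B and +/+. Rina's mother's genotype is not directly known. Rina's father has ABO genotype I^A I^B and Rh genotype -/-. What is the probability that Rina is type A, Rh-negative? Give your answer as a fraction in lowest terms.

Rina's mother's ABO genotype from I^B I^B × I^A I^B: 1/2 I^A I^B, 1/2 I^B I^B.
Crossing each possibility with the father I^A I^B and summing P(type A): 1/2·1/4 + 1/2·0 = 1/8.
Similarly for Rh via the mother's Rh distribution: P(Rh-) = 1/4.
Independent loci: 1/8 × 1/4 = 1/32.

1/32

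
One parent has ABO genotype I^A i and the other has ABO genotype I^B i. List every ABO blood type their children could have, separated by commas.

O, A, B, AB

Gametes from I^A i × I^B i give offspring ABO genotypes I^A I^B, I^A i, I^B i, i i, i.e. phenotypes O, A, B, AB.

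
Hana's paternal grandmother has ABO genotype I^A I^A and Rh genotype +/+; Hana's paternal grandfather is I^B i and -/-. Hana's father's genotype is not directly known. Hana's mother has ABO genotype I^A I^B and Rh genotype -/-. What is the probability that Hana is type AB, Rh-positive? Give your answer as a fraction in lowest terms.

3/16

Hana's father's ABO genotype from I^A I^A × I^B i: 1/2 I^A I^B, 1/2 I^A i.
Crossing each possibility with the mother I^A I^B and summing P(type AB): 1/2·1/2 + 1/2·1/4 = 3/8.
Similarly for Rh via the father's Rh distribution: P(Rh+) = 1/2.
Independent loci: 3/8 × 1/2 = 3/16.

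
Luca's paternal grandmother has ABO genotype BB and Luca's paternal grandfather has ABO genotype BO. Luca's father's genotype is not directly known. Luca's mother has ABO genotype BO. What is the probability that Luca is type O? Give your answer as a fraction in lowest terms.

1/8

Luca's father's ABO genotype from BB × BO: 1/2 BB, 1/2 BO.
Crossing each possibility with the mother BO and summing P(type O): 1/2·0 + 1/2·1/4 = 1/8.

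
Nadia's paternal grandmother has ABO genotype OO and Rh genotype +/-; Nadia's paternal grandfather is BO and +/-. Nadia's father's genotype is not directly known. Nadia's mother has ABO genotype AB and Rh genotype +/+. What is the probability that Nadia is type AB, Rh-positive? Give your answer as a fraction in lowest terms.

1/8

Nadia's father's ABO genotype from OO × BO: 1/2 BO, 1/2 OO.
Crossing each possibility with the mother AB and summing P(type AB): 1/2·1/4 + 1/2·0 = 1/8.
Similarly for Rh via the father's Rh distribution: P(Rh+) = 1.
Independent loci: 1/8 × 1 = 1/8.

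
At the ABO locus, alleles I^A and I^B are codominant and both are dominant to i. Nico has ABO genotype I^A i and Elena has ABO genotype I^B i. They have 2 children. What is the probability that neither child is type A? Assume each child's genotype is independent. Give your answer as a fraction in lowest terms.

ABO cross I^A i × I^B i → 1/4 O, 1/4 A, 1/4 B, 1/4 AB.
So P(type A) = 1/4 per child.
P(not type A) = 3/4 for one child; (3/4)^2 = 9/16.

9/16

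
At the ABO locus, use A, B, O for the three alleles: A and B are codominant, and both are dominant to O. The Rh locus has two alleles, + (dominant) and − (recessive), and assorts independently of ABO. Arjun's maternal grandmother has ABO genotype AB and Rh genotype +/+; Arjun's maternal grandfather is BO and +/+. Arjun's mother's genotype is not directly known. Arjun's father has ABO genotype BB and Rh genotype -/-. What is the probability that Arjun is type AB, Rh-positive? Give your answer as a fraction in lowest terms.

Arjun's mother's ABO genotype from AB × BO: 1/4 AB, 1/4 AO, 1/4 BB, 1/4 BO.
Crossing each possibility with the father BB and summing P(type AB): 1/4·1/2 + 1/4·1/2 + 1/4·0 + 1/4·0 = 1/4.
Similarly for Rh via the mother's Rh distribution: P(Rh+) = 1.
Independent loci: 1/4 × 1 = 1/4.

1/4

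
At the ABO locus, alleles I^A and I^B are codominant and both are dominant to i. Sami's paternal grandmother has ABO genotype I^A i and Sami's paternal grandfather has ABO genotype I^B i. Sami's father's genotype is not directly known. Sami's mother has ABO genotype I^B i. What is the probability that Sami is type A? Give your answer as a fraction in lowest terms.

Sami's father's ABO genotype from I^A i × I^B i: 1/4 I^A I^B, 1/4 I^A i, 1/4 I^B i, 1/4 i i.
Crossing each possibility with the mother I^B i and summing P(type A): 1/4·1/4 + 1/4·1/4 + 1/4·0 + 1/4·0 = 1/8.

1/8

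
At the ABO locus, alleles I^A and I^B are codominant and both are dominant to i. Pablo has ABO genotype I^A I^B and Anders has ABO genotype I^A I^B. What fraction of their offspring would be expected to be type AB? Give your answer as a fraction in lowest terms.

1/2

ABO cross I^A I^B × I^A I^B → offspring phenotypes: 1/4 A, 1/4 B, 1/2 AB.
So P(type AB) = 1/2.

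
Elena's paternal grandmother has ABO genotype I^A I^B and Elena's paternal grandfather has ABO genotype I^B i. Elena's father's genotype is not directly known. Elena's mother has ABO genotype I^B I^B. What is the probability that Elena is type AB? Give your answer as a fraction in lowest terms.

Elena's father's ABO genotype from I^A I^B × I^B i: 1/4 I^A I^B, 1/4 I^A i, 1/4 I^B I^B, 1/4 I^B i.
Crossing each possibility with the mother I^B I^B and summing P(type AB): 1/4·1/2 + 1/4·1/2 + 1/4·0 + 1/4·0 = 1/4.

1/4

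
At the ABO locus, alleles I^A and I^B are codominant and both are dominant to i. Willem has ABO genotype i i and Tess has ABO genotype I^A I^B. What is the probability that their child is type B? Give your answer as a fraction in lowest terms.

ABO cross i i × I^A I^B → offspring phenotypes: 1/2 A, 1/2 B.
So P(type B) = 1/2.

1/2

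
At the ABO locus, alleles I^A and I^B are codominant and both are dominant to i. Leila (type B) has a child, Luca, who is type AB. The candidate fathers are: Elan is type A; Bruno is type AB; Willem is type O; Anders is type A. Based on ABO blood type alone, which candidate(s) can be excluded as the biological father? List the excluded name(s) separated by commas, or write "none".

A candidate is excluded only if no genotype consistent with his phenotype could produce a type AB child with a type B mother.
Willem (type O): no genotype consistent with that phenotype can produce a type-AB child with a type-B mother.

Willem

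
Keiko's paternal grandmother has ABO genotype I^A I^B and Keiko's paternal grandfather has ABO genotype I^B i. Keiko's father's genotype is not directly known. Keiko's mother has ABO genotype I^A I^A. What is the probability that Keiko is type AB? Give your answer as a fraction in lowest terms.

Keiko's father's ABO genotype from I^A I^B × I^B i: 1/4 I^A I^B, 1/4 I^A i, 1/4 I^B I^B, 1/4 I^B i.
Crossing each possibility with the mother I^A I^A and summing P(type AB): 1/4·1/2 + 1/4·0 + 1/4·1 + 1/4·1/2 = 1/2.

1/2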